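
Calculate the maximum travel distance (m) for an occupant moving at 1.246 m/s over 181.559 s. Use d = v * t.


d = 1.246 * 181.559 = 226.22 m

226.22 m


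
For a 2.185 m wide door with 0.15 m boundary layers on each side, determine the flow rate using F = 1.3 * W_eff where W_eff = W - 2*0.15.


W_eff = 2.185 - 0.30 = 1.885 m
F = 1.3 * 1.885 = 2.4505 persons/s

2.4505 persons/s


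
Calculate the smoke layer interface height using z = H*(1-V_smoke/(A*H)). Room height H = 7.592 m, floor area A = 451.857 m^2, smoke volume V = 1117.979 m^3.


V/(A*H) = 0.32589
1 - 0.32589 = 0.67411
z = 7.592 * 0.67411 = 5.1178 m

5.1178 m


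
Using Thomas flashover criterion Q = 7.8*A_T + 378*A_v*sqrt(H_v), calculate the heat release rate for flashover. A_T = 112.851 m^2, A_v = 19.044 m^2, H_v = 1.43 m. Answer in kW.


7.8*A_T = 880.24
sqrt(H_v) = 1.1958
378*A_v*sqrt(H_v) = 8608.3
Q = 880.24 + 8608.3 = 9488.5 kW

9488.5 kW


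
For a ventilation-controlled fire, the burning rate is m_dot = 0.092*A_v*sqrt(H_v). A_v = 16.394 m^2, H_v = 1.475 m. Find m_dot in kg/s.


sqrt(H_v) = 1.2145
m_dot = 0.092 * 16.394 * 1.2145 = 1.8318 kg/s

1.8318 kg/s


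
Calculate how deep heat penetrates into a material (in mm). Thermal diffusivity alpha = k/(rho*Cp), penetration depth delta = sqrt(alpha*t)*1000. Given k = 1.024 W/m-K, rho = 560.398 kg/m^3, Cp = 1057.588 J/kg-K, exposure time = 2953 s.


alpha = 1.024 / (560.398 * 1057.588) = 1.7278e-06 m^2/s
alpha * t = 0.0051021
delta = sqrt(0.0051021) * 1000 = 71.429 mm

71.429 mm


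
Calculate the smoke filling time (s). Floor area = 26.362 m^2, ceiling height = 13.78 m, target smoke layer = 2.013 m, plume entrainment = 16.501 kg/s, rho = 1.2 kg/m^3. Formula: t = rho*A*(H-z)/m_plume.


H - z = 11.767 m
t = 1.2 * 26.362 * 11.767 / 16.501 = 22.559 s

22.559 s


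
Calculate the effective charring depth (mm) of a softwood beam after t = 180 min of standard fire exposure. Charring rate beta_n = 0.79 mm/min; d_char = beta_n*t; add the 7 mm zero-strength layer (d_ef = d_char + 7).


d_char = 0.79 * 180 = 142.2 mm
d_ef = 142.2 + 1.0*7 = 149.2 mm

149.2 mm


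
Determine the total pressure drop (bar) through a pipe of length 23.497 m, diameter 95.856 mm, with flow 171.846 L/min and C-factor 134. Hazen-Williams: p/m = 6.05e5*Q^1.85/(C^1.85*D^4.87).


Q^1.85 = 13646
C^1.85 = 8612.8
D^4.87 = 4.4718e+09
p/m = 0.00021435 bar/m
p_total = 0.00021435 * 23.497 = 0.0050367 bar

0.0050367 bar


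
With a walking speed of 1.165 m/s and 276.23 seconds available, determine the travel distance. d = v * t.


d = 1.165 * 276.23 = 321.81 m

321.81 m


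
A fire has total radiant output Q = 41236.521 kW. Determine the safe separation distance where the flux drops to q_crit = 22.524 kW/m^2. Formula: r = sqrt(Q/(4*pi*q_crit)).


4*pi*q_crit = 283.04
Q/(4*pi*q_crit) = 145.69
r = sqrt(145.69) = 12.070 m

12.070 m


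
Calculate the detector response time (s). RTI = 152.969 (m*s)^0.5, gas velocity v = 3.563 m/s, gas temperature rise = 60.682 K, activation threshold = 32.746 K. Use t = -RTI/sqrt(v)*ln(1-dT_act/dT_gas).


dT_act/dT_gas = 0.53963
ln(1 - 0.53963) = -0.77573
t = -152.969 / sqrt(3.563) * -0.77573 = 62.865 s

62.865 s


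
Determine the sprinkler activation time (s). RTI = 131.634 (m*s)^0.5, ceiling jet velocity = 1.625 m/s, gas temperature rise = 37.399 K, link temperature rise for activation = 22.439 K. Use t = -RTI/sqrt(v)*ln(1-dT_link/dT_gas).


dT_link/dT_gas = 0.59999
ln(1 - 0.59999) = -0.91626
t = -131.634 / sqrt(1.625) * -0.91626 = 94.615 s

94.615 s


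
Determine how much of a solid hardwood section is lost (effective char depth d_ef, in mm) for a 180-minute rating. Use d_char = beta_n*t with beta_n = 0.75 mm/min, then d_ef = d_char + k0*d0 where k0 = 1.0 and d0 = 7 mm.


d_char = 0.75 * 180 = 135 mm
d_ef = 135 + 1.0*7 = 142 mm

142 mm


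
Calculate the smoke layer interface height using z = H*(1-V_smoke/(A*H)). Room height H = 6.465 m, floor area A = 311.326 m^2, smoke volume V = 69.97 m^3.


V/(A*H) = 0.034764
1 - 0.034764 = 0.96524
z = 6.465 * 0.96524 = 6.2403 m

6.2403 m


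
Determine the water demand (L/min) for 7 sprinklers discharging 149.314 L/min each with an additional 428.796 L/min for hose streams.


Sprinkler demand = 7 * 149.314 = 1045.198 L/min
Total = 1045.198 + 428.796 = 1473.994 L/min

1473.994 L/min


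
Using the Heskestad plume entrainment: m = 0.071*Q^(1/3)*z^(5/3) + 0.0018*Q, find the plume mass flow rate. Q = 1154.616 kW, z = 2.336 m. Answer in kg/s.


Q^(1/3) = 10.491
z^(5/3) = 4.1126
First term = 0.071 * 10.491 * 4.1126 = 3.0633
Second term = 0.0018 * 1154.616 = 2.0783
m = 5.1416 kg/s

5.1416 kg/s


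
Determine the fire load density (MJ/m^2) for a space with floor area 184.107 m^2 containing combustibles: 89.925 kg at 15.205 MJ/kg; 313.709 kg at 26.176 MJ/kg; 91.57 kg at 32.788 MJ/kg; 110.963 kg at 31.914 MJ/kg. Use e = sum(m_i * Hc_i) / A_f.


Total energy = 89.925*15.205 + 313.709*26.176 + 91.57*32.788 + 110.963*31.914
= 1367.310 + 8211.647 + 3002.397 + 3541.273
= 16122.63 MJ
e = 16122.63 / 184.107 = 87.572 MJ/m^2

87.572 MJ/m^2


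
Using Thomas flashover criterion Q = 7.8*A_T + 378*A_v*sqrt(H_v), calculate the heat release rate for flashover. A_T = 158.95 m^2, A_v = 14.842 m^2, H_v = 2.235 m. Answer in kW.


7.8*A_T = 1239.81
sqrt(H_v) = 1.4950
378*A_v*sqrt(H_v) = 8387.3
Q = 1239.81 + 8387.3 = 9627.1 kW

9627.1 kW


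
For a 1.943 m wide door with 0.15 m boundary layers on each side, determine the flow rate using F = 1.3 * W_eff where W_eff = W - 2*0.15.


W_eff = 1.943 - 0.30 = 1.643 m
F = 1.3 * 1.643 = 2.1359 persons/s

2.1359 persons/s


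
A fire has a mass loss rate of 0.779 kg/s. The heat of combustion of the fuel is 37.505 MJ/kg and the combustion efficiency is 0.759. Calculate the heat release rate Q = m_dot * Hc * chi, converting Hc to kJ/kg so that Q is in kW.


Hc = 37.505 MJ/kg = 37.505 * 1000 kJ/kg = 37505 kJ/kg
Q = 0.779 kg/s * 37505 kJ/kg * 0.759 = 22175 kW

22175 kW


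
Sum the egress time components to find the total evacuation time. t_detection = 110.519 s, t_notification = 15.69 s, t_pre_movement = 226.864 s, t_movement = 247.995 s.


Total = 110.519 + 15.69 + 226.864 + 247.995 = 601.068 s

601.068 s


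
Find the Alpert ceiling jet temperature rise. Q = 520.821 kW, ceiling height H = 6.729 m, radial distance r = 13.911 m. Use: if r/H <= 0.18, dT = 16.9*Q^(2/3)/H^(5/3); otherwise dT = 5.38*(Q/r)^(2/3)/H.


r/H = 13.911 / 6.729 = 2.0673
r/H > 0.18, so dT = 5.38*(Q/r)^(2/3)/H
Q/r = 37.440
(Q/r)^(2/3) = 11.191
dT = 5.38 * 11.191 / 6.729 = 8.9478 K

8.9478 K


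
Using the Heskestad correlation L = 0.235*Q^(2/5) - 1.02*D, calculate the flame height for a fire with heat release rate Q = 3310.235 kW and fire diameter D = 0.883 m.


Q^(2/5) = 25.583
0.235 * Q^(2/5) = 6.0119
1.02 * D = 0.90066
L = 5.1112 m

5.1112 m


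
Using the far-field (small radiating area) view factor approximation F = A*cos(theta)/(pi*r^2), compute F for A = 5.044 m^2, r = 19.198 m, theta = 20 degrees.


cos(20 deg) = 0.93969
pi*r^2 = 1157.9
F = 5.044 * 0.93969 / 1157.9 = 0.0040935

0.0040935


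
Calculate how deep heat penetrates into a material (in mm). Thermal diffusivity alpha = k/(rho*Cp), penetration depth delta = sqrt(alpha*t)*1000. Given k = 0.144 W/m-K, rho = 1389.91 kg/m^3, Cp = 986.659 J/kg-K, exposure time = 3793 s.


alpha = 0.144 / (1389.91 * 986.659) = 1.0500e-07 m^2/s
alpha * t = 0.00039828
delta = sqrt(0.00039828) * 1000 = 19.957 mm

19.957 mm


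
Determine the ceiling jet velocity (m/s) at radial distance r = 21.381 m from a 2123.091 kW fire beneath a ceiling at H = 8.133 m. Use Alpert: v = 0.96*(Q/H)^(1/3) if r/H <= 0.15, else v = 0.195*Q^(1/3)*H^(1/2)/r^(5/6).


r/H = 21.381 / 8.133 = 2.6289
r/H > 0.15, so v = 0.195*Q^(1/3)*H^(1/2)/r^(5/6)
Q^(1/3) = 12.853
H^(1/2) = 2.8518
r^(5/6) = 12.834
v = 0.195 * 12.853 * 2.8518 / 12.834 = 0.55692 m/s

0.55692 m/s


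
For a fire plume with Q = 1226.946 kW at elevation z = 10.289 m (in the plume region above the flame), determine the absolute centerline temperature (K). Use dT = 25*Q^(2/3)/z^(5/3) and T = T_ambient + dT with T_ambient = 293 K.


Q^(2/3) = 114.61
z^(5/3) = 48.673
dT = 25 * 114.61 / 48.673 = 58.867 K
T = 293 + 58.867 = 351.87 K

351.87 K


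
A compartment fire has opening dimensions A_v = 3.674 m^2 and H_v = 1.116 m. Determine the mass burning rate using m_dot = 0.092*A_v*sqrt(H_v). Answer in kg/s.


sqrt(H_v) = 1.0564
m_dot = 0.092 * 3.674 * 1.0564 = 0.35707 kg/s

0.35707 kg/s


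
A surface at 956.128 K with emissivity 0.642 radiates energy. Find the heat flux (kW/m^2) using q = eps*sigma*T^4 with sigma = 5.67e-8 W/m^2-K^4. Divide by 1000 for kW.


T^4 = 8.3573e+11
q = 0.642 * 5.67e-8 * 8.3573e+11 / 1000 = 30.422 kW/m^2

30.422 kW/m^2


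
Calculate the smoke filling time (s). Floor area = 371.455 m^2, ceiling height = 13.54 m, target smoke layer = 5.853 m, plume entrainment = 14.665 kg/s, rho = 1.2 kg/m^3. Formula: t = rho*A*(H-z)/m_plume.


H - z = 7.687 m
t = 1.2 * 371.455 * 7.687 / 14.665 = 233.65 s

233.65 s


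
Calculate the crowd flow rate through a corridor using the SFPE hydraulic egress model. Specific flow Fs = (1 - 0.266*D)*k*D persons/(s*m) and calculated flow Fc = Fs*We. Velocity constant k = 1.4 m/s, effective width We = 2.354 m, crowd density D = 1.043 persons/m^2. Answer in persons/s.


1 - 0.266*D = 1 - 0.266*1.043 = 0.72256
Fs = 0.72256 * 1.4 * 1.043 = 1.0551 persons/(s*m)
Fc = 1.0551 * 2.354 = 2.4837 persons/s

2.4837 persons/s


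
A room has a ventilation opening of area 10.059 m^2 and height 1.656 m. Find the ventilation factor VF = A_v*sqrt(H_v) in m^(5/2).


sqrt(H_v) = 1.2869
VF = 10.059 * 1.2869 = 12.944 m^(5/2)

12.944 m^(5/2)


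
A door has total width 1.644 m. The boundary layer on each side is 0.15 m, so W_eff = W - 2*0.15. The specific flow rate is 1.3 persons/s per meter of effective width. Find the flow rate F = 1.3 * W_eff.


W_eff = 1.644 - 0.30 = 1.344 m
F = 1.3 * 1.344 = 1.7472 persons/s

1.7472 persons/s


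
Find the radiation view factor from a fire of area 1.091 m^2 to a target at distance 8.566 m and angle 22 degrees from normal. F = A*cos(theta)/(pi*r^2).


cos(22 deg) = 0.92718
pi*r^2 = 230.52
F = 1.091 * 0.92718 / 230.52 = 0.0043882

0.0043882


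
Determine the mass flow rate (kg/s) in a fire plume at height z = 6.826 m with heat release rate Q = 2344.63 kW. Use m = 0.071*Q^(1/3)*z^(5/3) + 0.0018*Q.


Q^(1/3) = 13.285
z^(5/3) = 24.563
First term = 0.071 * 13.285 * 24.563 = 23.168
Second term = 0.0018 * 2344.63 = 4.2203
m = 27.389 kg/s

27.389 kg/s


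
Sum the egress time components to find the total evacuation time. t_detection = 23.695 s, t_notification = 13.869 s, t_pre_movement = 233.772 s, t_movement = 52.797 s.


Total = 23.695 + 13.869 + 233.772 + 52.797 = 324.133 s

324.133 s


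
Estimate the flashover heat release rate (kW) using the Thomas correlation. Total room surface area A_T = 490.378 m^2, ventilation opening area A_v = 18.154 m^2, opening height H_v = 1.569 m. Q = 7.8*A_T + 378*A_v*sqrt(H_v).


7.8*A_T = 3824.9
sqrt(H_v) = 1.2526
378*A_v*sqrt(H_v) = 8595.6
Q = 3824.9 + 8595.6 = 12421 kW

12421 kW


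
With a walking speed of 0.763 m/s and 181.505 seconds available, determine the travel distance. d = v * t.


d = 0.763 * 181.505 = 138.49 m

138.49 m


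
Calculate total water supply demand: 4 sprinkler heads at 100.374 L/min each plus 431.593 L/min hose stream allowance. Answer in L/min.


Sprinkler demand = 4 * 100.374 = 401.496 L/min
Total = 401.496 + 431.593 = 833.089 L/min

833.089 L/min


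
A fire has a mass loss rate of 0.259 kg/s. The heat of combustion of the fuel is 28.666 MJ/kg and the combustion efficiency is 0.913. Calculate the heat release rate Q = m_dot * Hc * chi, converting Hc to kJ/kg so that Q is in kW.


Hc = 28.666 MJ/kg = 28.666 * 1000 kJ/kg = 28666 kJ/kg
Q = 0.259 kg/s * 28666 kJ/kg * 0.913 = 6778.6 kW

6778.6 kW


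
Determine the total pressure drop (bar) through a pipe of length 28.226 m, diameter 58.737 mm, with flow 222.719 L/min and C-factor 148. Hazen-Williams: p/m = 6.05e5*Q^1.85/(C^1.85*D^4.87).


Q^1.85 = 22047
C^1.85 = 10351
D^4.87 = 4.1172e+08
p/m = 0.0031298 bar/m
p_total = 0.0031298 * 28.226 = 0.088343 bar

0.088343 bar


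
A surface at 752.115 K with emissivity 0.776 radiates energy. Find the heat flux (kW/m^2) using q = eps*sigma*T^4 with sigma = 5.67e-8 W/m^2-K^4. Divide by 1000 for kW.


T^4 = 3.1999e+11
q = 0.776 * 5.67e-8 * 3.1999e+11 / 1000 = 14.079 kW/m^2

14.079 kW/m^2


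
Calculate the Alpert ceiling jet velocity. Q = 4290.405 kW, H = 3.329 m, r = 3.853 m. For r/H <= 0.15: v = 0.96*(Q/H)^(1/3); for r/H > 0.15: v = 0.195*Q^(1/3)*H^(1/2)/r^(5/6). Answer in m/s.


r/H = 3.853 / 3.329 = 1.1574
r/H > 0.15, so v = 0.195*Q^(1/3)*H^(1/2)/r^(5/6)
Q^(1/3) = 16.249
H^(1/2) = 1.8246
r^(5/6) = 3.0773
v = 0.195 * 16.249 * 1.8246 / 3.0773 = 1.8787 m/s

1.8787 m/s


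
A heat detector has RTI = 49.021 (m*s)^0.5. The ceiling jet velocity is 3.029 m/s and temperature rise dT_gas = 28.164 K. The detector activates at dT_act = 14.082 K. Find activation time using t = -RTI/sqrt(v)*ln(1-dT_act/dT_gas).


dT_act/dT_gas = 0.5
ln(1 - 0.5) = -0.69315
t = -49.021 / sqrt(3.029) * -0.69315 = 19.524 s

19.524 s


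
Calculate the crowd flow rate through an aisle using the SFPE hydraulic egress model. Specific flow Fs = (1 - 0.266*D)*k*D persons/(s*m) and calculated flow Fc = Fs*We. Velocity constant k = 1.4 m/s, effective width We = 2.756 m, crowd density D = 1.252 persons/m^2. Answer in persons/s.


1 - 0.266*D = 1 - 0.266*1.252 = 0.66697
Fs = 0.66697 * 1.4 * 1.252 = 1.1691 persons/(s*m)
Fc = 1.1691 * 2.756 = 3.2219 persons/s

3.2219 persons/s


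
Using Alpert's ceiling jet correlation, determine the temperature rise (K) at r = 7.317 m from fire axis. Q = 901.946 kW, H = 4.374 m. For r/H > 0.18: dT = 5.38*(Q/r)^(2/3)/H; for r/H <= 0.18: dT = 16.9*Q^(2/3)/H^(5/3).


r/H = 7.317 / 4.374 = 1.6728
r/H > 0.18, so dT = 5.38*(Q/r)^(2/3)/H
Q/r = 123.27
(Q/r)^(2/3) = 24.768
dT = 5.38 * 24.768 / 4.374 = 30.465 K

30.465 K


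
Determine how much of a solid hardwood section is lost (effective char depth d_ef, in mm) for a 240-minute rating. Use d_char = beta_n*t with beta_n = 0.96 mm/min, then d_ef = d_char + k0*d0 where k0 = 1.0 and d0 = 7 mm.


d_char = 0.96 * 240 = 230.4 mm
d_ef = 230.4 + 1.0*7 = 237.4 mm

237.4 mm


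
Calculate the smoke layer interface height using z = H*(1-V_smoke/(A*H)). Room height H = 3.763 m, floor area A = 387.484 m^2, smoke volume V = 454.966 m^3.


V/(A*H) = 0.31203
1 - 0.31203 = 0.68797
z = 3.763 * 0.68797 = 2.5888 m

2.5888 m


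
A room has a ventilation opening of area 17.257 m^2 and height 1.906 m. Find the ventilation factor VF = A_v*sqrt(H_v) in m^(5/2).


sqrt(H_v) = 1.3806
VF = 17.257 * 1.3806 = 23.825 m^(5/2)

23.825 m^(5/2)


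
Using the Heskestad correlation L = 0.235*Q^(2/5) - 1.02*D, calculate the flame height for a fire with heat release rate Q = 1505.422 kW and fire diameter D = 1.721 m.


Q^(2/5) = 18.667
0.235 * Q^(2/5) = 4.3866
1.02 * D = 1.7554
L = 2.6312 m

2.6312 m


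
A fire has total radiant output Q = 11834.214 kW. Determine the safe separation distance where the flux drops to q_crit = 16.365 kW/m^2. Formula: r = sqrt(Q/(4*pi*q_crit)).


4*pi*q_crit = 205.65
Q/(4*pi*q_crit) = 57.546
r = sqrt(57.546) = 7.5859 m

7.5859 m


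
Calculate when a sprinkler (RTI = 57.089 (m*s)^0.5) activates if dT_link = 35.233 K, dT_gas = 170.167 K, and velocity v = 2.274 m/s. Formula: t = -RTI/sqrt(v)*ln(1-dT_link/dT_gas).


dT_link/dT_gas = 0.20705
ln(1 - 0.20705) = -0.23199
t = -57.089 / sqrt(2.274) * -0.23199 = 8.7828 s

8.7828 s


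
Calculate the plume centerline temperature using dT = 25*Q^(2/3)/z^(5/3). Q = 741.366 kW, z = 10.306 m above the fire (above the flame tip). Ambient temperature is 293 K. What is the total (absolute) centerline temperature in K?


Q^(2/3) = 81.913
z^(5/3) = 48.807
dT = 25 * 81.913 / 48.807 = 41.958 K
T = 293 + 41.958 = 334.96 K

334.96 K


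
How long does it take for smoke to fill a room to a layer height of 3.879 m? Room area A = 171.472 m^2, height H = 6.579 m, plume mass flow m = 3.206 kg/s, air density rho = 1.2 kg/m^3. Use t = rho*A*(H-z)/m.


H - z = 2.7 m
t = 1.2 * 171.472 * 2.7 / 3.206 = 173.29 s

173.29 s


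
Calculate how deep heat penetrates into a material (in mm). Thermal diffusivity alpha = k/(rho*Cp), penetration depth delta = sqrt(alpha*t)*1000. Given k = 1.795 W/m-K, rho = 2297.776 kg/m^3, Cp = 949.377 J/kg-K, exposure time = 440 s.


alpha = 1.795 / (2297.776 * 949.377) = 8.2285e-07 m^2/s
alpha * t = 0.00036205
delta = sqrt(0.00036205) * 1000 = 19.028 mm

19.028 mm


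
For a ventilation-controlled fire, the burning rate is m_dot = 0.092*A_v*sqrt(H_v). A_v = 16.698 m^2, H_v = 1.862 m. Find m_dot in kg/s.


sqrt(H_v) = 1.3646
m_dot = 0.092 * 16.698 * 1.3646 = 2.0962 kg/s

2.0962 kg/s


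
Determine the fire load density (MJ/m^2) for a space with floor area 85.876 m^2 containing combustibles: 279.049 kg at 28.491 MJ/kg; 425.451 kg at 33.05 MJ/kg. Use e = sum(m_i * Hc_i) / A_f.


Total energy = 279.049*28.491 + 425.451*33.05
= 7950.385 + 14061.16
= 22011.54 MJ
e = 22011.54 / 85.876 = 256.32 MJ/m^2

256.32 MJ/m^2


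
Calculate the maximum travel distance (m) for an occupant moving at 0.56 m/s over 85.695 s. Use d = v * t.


d = 0.56 * 85.695 = 47.989 m

47.989 m


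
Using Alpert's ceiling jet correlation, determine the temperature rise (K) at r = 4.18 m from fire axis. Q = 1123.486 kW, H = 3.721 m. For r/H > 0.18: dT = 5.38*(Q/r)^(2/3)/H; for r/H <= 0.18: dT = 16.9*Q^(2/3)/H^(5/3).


r/H = 4.18 / 3.721 = 1.1234
r/H > 0.18, so dT = 5.38*(Q/r)^(2/3)/H
Q/r = 268.78
(Q/r)^(2/3) = 41.648
dT = 5.38 * 41.648 / 3.721 = 60.217 K

60.217 K


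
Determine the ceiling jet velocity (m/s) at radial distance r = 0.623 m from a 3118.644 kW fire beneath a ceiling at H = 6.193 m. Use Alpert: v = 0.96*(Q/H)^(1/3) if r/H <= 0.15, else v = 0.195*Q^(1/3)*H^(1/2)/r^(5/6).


r/H = 0.623 / 6.193 = 0.10060
r/H <= 0.15, so v = 0.96*(Q/H)^(1/3)
Q/H = 503.58
(Q/H)^(1/3) = 7.9559
v = 0.96 * 7.9559 = 7.6376 m/s

7.6376 m/s


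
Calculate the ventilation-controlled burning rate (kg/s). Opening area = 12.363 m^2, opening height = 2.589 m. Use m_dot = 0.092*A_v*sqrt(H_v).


sqrt(H_v) = 1.6090
m_dot = 0.092 * 12.363 * 1.6090 = 1.8301 kg/s

1.8301 kg/s


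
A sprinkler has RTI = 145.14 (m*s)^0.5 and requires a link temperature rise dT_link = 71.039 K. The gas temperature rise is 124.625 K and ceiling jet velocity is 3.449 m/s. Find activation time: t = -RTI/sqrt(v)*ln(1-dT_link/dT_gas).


dT_link/dT_gas = 0.57002
ln(1 - 0.57002) = -0.84402
t = -145.14 / sqrt(3.449) * -0.84402 = 65.962 s

65.962 s


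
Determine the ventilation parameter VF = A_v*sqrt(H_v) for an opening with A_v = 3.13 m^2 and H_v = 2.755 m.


sqrt(H_v) = 1.6598
VF = 3.13 * 1.6598 = 5.1952 m^(5/2)

5.1952 m^(5/2)


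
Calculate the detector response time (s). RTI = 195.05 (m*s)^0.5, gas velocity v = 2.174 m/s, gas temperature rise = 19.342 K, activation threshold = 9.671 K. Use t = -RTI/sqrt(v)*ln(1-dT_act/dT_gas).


dT_act/dT_gas = 0.5
ln(1 - 0.5) = -0.69315
t = -195.05 / sqrt(2.174) * -0.69315 = 91.694 s

91.694 s


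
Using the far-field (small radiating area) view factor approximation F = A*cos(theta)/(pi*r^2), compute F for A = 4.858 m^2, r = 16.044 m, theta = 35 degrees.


cos(35 deg) = 0.81915
pi*r^2 = 808.68
F = 4.858 * 0.81915 / 808.68 = 0.0049209

0.0049209


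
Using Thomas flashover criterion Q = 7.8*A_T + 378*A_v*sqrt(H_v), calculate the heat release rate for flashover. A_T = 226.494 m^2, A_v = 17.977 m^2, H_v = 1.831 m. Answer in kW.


7.8*A_T = 1766.7
sqrt(H_v) = 1.3531
378*A_v*sqrt(H_v) = 9195.0
Q = 1766.7 + 9195.0 = 10962 kW

10962 kW


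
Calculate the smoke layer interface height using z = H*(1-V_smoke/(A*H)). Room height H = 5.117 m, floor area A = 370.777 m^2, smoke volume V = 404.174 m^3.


V/(A*H) = 0.21303
1 - 0.21303 = 0.78697
z = 5.117 * 0.78697 = 4.0269 m

4.0269 m


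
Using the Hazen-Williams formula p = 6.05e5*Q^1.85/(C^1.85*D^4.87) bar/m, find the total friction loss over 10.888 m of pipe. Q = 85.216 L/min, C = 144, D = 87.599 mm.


Q^1.85 = 3727.9
C^1.85 = 9839.4
D^4.87 = 2.8838e+09
p/m = 7.9484e-05 bar/m
p_total = 7.9484e-05 * 10.888 = 0.00086542 bar

0.00086542 bar


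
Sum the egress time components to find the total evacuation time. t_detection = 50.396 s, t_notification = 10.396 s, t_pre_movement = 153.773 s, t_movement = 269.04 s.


Total = 50.396 + 10.396 + 153.773 + 269.04 = 483.605 s

483.605 s


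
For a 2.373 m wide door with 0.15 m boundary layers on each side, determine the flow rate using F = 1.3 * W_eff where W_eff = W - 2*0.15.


W_eff = 2.373 - 0.30 = 2.073 m
F = 1.3 * 2.073 = 2.6949 persons/s

2.6949 persons/s


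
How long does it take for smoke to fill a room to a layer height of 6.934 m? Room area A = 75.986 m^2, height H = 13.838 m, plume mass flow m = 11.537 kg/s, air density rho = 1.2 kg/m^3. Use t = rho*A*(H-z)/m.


H - z = 6.904 m
t = 1.2 * 75.986 * 6.904 / 11.537 = 54.566 s

54.566 s


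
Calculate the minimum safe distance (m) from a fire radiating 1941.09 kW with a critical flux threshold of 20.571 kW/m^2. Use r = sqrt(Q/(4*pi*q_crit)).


4*pi*q_crit = 258.50
Q/(4*pi*q_crit) = 7.5090
r = sqrt(7.5090) = 2.7403 m

2.7403 m


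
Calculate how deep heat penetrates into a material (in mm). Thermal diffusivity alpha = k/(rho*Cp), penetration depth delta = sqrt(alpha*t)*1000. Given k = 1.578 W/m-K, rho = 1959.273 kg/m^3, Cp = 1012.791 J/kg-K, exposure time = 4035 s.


alpha = 1.578 / (1959.273 * 1012.791) = 7.9523e-07 m^2/s
alpha * t = 0.0032087
delta = sqrt(0.0032087) * 1000 = 56.646 mm

56.646 mm


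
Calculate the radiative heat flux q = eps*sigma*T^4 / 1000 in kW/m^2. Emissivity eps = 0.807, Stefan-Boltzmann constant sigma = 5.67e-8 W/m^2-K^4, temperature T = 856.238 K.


T^4 = 5.3750e+11
q = 0.807 * 5.67e-8 * 5.3750e+11 / 1000 = 24.594 kW/m^2

24.594 kW/m^2


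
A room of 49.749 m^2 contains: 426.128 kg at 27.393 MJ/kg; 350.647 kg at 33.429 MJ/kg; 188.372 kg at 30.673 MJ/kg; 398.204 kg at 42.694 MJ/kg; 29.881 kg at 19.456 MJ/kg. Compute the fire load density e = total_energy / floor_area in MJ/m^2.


Total energy = 426.128*27.393 + 350.647*33.429 + 188.372*30.673 + 398.204*42.694 + 29.881*19.456
= 11672.92 + 11721.78 + 5777.934 + 17000.92 + 581.3647
= 46754.92 MJ
e = 46754.92 / 49.749 = 939.82 MJ/m^2

939.82 MJ/m^2


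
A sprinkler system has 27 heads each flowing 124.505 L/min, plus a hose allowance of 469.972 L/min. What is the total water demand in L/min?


Sprinkler demand = 27 * 124.505 = 3361.635 L/min
Total = 3361.635 + 469.972 = 3831.607 L/min

3831.607 L/min


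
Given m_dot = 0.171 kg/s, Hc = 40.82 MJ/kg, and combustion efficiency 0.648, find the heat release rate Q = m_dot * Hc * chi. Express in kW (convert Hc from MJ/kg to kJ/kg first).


Hc = 40.82 MJ/kg = 40.82 * 1000 kJ/kg = 40820 kJ/kg
Q = 0.171 kg/s * 40820 kJ/kg * 0.648 = 4523.2 kW

4523.2 kW


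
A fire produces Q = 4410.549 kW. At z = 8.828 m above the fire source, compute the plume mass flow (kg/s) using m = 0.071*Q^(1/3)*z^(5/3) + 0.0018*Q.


Q^(1/3) = 16.400
z^(5/3) = 37.708
First term = 0.071 * 16.400 * 37.708 = 43.906
Second term = 0.0018 * 4410.549 = 7.9390
m = 51.845 kg/s

51.845 kg/s


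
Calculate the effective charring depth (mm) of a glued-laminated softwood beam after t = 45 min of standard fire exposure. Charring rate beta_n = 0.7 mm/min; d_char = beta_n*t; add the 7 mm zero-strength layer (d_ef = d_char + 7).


d_char = 0.7 * 45 = 31.5 mm
d_ef = 31.5 + 1.0*7 = 38.5 mm

38.5 mm


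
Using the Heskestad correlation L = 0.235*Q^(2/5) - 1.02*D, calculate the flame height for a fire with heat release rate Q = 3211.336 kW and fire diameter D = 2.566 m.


Q^(2/5) = 25.274
0.235 * Q^(2/5) = 5.9394
1.02 * D = 2.6173
L = 3.3221 m

3.3221 m


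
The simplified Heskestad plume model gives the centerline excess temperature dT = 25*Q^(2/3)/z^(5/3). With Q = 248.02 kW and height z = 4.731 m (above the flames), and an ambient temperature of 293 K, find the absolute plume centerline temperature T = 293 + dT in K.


Q^(2/3) = 39.475
z^(5/3) = 13.333
dT = 25 * 39.475 / 13.333 = 74.019 K
T = 293 + 74.019 = 367.02 K

367.02 K


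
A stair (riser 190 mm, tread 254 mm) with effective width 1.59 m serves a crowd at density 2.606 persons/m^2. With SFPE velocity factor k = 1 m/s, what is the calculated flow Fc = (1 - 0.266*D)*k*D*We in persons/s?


1 - 0.266*D = 1 - 0.266*2.606 = 0.30680
Fs = 0.30680 * 1 * 2.606 = 0.79953 persons/(s*m)
Fc = 0.79953 * 1.59 = 1.2713 persons/s

1.2713 persons/s


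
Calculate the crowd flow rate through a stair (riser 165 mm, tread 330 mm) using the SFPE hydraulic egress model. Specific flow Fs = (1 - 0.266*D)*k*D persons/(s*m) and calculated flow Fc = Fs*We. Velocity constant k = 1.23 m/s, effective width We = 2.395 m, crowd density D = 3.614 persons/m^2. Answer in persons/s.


1 - 0.266*D = 1 - 0.266*3.614 = 0.038676
Fs = 0.038676 * 1.23 * 3.614 = 0.17192 persons/(s*m)
Fc = 0.17192 * 2.395 = 0.41176 persons/s

0.41176 persons/s


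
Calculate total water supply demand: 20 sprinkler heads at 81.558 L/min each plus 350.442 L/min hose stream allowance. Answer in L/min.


Sprinkler demand = 20 * 81.558 = 1631.16 L/min
Total = 1631.16 + 350.442 = 1981.602 L/min

1981.602 L/min


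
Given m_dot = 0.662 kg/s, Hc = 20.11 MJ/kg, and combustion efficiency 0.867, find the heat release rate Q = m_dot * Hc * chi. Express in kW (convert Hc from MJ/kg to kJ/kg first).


Hc = 20.11 MJ/kg = 20.11 * 1000 kJ/kg = 20110 kJ/kg
Q = 0.662 kg/s * 20110 kJ/kg * 0.867 = 11542 kW

11542 kW


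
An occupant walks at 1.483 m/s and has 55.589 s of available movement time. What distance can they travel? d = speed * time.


d = 1.483 * 55.589 = 82.438 m

82.438 m


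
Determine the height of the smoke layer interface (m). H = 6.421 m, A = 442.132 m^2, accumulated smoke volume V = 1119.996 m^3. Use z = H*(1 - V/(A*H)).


V/(A*H) = 0.39451
1 - 0.39451 = 0.60549
z = 6.421 * 0.60549 = 3.8878 m

3.8878 m


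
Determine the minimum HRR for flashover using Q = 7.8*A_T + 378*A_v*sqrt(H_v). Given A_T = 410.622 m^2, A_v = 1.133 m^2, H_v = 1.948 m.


7.8*A_T = 3202.9
sqrt(H_v) = 1.3957
378*A_v*sqrt(H_v) = 597.75
Q = 3202.9 + 597.75 = 3800.6 kW

3800.6 kW


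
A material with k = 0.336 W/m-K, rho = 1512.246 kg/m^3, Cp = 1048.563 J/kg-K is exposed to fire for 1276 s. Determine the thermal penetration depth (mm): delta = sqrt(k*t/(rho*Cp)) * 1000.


alpha = 0.336 / (1512.246 * 1048.563) = 2.1190e-07 m^2/s
alpha * t = 0.00027038
delta = sqrt(0.00027038) * 1000 = 16.443 mm

16.443 mm


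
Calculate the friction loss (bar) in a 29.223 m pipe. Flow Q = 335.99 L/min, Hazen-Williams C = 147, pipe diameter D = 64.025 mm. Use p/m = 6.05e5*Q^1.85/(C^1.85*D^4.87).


Q^1.85 = 47174
C^1.85 = 10222
D^4.87 = 6.2650e+08
p/m = 0.0044566 bar/m
p_total = 0.0044566 * 29.223 = 0.13023 bar

0.13023 bar


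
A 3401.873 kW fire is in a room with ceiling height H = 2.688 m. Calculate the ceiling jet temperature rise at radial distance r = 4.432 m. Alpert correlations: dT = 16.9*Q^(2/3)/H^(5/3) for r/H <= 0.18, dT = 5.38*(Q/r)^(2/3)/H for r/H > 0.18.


r/H = 4.432 / 2.688 = 1.6488
r/H > 0.18, so dT = 5.38*(Q/r)^(2/3)/H
Q/r = 767.57
(Q/r)^(2/3) = 83.832
dT = 5.38 * 83.832 / 2.688 = 167.79 K

167.79 K


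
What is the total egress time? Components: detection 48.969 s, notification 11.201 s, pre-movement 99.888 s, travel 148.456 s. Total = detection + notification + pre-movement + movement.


Total = 48.969 + 11.201 + 99.888 + 148.456 = 308.514 s

308.514 s


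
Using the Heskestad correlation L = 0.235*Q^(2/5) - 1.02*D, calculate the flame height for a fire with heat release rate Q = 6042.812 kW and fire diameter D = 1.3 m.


Q^(2/5) = 32.546
0.235 * Q^(2/5) = 7.6483
1.02 * D = 1.326
L = 6.3223 m

6.3223 m


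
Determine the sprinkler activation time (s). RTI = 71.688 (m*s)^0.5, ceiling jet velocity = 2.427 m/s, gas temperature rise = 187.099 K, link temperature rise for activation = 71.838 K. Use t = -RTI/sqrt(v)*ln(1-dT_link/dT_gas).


dT_link/dT_gas = 0.38396
ln(1 - 0.38396) = -0.48444
t = -71.688 / sqrt(2.427) * -0.48444 = 22.292 s

22.292 s


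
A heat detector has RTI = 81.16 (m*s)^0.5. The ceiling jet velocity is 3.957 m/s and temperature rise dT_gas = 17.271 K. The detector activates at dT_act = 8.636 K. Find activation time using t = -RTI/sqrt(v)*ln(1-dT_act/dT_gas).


dT_act/dT_gas = 0.50003
ln(1 - 0.50003) = -0.69321
t = -81.16 / sqrt(3.957) * -0.69321 = 28.283 s

28.283 s


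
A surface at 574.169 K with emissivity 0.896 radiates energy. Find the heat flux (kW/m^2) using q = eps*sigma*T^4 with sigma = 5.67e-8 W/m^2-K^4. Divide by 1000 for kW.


T^4 = 1.0868e+11
q = 0.896 * 5.67e-8 * 1.0868e+11 / 1000 = 5.5214 kW/m^2

5.5214 kW/m^2


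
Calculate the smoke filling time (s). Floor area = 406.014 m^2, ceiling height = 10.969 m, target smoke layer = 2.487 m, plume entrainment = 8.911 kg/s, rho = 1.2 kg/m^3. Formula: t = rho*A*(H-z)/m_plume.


H - z = 8.482 m
t = 1.2 * 406.014 * 8.482 / 8.911 = 463.76 s

463.76 s


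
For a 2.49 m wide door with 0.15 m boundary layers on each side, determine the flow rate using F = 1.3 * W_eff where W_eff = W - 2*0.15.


W_eff = 2.49 - 0.30 = 2.19 m
F = 1.3 * 2.19 = 2.847 persons/s

2.847 persons/s


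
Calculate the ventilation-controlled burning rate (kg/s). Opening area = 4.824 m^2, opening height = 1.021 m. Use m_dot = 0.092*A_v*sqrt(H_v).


sqrt(H_v) = 1.0104
m_dot = 0.092 * 4.824 * 1.0104 = 0.44844 kg/s

0.44844 kg/s


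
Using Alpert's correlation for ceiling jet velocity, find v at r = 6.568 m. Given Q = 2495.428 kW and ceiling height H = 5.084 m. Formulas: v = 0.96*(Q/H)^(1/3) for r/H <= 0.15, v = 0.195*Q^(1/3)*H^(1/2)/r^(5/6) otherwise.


r/H = 6.568 / 5.084 = 1.2919
r/H > 0.15, so v = 0.195*Q^(1/3)*H^(1/2)/r^(5/6)
Q^(1/3) = 13.564
H^(1/2) = 2.2548
r^(5/6) = 4.7995
v = 0.195 * 13.564 * 2.2548 / 4.7995 = 1.2426 m/s

1.2426 m/s


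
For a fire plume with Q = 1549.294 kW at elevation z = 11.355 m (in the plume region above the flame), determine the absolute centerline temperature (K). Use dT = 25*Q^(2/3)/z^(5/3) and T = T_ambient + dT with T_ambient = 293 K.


Q^(2/3) = 133.89
z^(5/3) = 57.365
dT = 25 * 133.89 / 57.365 = 58.351 K
T = 293 + 58.351 = 351.35 K

351.35 K


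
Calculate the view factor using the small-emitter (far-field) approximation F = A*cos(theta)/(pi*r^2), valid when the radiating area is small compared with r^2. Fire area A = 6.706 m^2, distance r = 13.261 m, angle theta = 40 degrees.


cos(40 deg) = 0.76604
pi*r^2 = 552.46
F = 6.706 * 0.76604 / 552.46 = 0.0092985

0.0092985


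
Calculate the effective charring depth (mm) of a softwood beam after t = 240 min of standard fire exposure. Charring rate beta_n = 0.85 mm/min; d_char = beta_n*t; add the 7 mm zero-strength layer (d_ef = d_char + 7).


d_char = 0.85 * 240 = 204 mm
d_ef = 204 + 1.0*7 = 211 mm

211 mm


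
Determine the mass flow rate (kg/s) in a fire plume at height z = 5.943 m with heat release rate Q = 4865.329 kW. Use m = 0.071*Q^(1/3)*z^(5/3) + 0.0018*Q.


Q^(1/3) = 16.945
z^(5/3) = 19.499
First term = 0.071 * 16.945 * 19.499 = 23.459
Second term = 0.0018 * 4865.329 = 8.7576
m = 32.216 kg/s

32.216 kg/s


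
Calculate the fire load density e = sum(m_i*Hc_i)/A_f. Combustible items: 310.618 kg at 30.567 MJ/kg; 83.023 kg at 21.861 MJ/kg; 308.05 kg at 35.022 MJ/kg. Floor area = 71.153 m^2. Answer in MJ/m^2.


Total energy = 310.618*30.567 + 83.023*21.861 + 308.05*35.022
= 9494.660 + 1814.966 + 10788.53
= 22098.15 MJ
e = 22098.15 / 71.153 = 310.57 MJ/m^2

310.57 MJ/m^2


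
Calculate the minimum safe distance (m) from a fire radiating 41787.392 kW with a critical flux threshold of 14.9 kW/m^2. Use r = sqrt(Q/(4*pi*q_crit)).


4*pi*q_crit = 187.24
Q/(4*pi*q_crit) = 223.18
r = sqrt(223.18) = 14.939 m

14.939 m


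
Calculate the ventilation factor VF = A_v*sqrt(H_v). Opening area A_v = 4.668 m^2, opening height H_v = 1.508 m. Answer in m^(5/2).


sqrt(H_v) = 1.2280
VF = 4.668 * 1.2280 = 5.7323 m^(5/2)

5.7323 m^(5/2)


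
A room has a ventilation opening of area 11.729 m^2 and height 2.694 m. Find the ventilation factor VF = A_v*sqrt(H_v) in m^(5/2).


sqrt(H_v) = 1.6413
VF = 11.729 * 1.6413 = 19.251 m^(5/2)

19.251 m^(5/2)


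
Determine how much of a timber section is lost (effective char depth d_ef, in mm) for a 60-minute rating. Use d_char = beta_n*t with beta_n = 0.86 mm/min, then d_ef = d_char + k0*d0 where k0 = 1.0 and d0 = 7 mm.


d_char = 0.86 * 60 = 51.6 mm
d_ef = 51.6 + 1.0*7 = 58.6 mm

58.6 mm


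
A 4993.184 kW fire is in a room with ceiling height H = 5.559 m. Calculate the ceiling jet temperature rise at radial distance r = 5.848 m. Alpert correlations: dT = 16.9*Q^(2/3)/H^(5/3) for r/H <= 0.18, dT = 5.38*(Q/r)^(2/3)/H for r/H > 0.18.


r/H = 5.848 / 5.559 = 1.0520
r/H > 0.18, so dT = 5.38*(Q/r)^(2/3)/H
Q/r = 853.83
(Q/r)^(2/3) = 90.001
dT = 5.38 * 90.001 / 5.559 = 87.103 K

87.103 K


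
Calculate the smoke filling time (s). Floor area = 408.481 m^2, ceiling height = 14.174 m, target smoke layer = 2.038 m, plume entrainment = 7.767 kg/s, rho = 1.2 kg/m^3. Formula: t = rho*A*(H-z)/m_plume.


H - z = 12.136 m
t = 1.2 * 408.481 * 12.136 / 7.767 = 765.91 s

765.91 s


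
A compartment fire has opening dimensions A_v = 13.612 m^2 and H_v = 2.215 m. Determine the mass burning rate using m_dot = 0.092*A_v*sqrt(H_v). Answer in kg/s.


sqrt(H_v) = 1.4883
m_dot = 0.092 * 13.612 * 1.4883 = 1.8638 kg/s

1.8638 kg/s


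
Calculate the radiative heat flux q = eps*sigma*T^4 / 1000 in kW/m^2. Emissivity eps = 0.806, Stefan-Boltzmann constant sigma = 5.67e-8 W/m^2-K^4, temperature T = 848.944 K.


T^4 = 5.1942e+11
q = 0.806 * 5.67e-8 * 5.1942e+11 / 1000 = 23.737 kW/m^2

23.737 kW/m^2


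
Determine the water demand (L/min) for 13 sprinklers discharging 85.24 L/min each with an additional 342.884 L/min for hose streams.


Sprinkler demand = 13 * 85.24 = 1108.12 L/min
Total = 1108.12 + 342.884 = 1451.004 L/min

1451.004 L/min


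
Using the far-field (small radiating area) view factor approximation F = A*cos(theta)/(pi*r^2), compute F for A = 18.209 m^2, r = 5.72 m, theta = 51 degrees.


cos(51 deg) = 0.62932
pi*r^2 = 102.79
F = 18.209 * 0.62932 / 102.79 = 0.11148

0.11148


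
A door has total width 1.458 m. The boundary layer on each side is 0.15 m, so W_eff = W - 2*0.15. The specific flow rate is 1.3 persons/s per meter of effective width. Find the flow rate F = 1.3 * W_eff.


W_eff = 1.458 - 0.30 = 1.158 m
F = 1.3 * 1.158 = 1.5054 persons/s

1.5054 persons/s


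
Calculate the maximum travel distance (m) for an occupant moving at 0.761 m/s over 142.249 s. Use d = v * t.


d = 0.761 * 142.249 = 108.25 m

108.25 m


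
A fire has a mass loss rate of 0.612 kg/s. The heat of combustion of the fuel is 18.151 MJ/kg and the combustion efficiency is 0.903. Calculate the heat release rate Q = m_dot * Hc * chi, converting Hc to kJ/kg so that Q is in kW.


Hc = 18.151 MJ/kg = 18.151 * 1000 kJ/kg = 18151 kJ/kg
Q = 0.612 kg/s * 18151 kJ/kg * 0.903 = 10031 kW

10031 kW


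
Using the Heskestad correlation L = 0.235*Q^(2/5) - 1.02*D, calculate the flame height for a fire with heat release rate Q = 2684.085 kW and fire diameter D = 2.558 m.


Q^(2/5) = 23.524
0.235 * Q^(2/5) = 5.5282
1.02 * D = 2.6092
L = 2.9191 m

2.9191 m


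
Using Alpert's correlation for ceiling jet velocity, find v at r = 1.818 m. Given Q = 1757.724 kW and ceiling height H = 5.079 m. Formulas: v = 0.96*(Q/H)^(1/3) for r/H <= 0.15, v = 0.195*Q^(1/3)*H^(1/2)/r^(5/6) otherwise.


r/H = 1.818 / 5.079 = 0.35794
r/H > 0.15, so v = 0.195*Q^(1/3)*H^(1/2)/r^(5/6)
Q^(1/3) = 12.068
H^(1/2) = 2.2537
r^(5/6) = 1.6456
v = 0.195 * 12.068 * 2.2537 / 1.6456 = 3.2229 m/s

3.2229 m/s


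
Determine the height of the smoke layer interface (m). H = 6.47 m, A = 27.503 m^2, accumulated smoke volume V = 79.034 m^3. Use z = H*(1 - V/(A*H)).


V/(A*H) = 0.44415
1 - 0.44415 = 0.55585
z = 6.47 * 0.55585 = 3.5963 m

3.5963 m


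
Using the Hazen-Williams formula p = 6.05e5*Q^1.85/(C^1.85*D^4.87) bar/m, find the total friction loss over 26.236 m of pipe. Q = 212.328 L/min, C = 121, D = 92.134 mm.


Q^1.85 = 20182
C^1.85 = 7131.0
D^4.87 = 3.6874e+09
p/m = 0.00046435 bar/m
p_total = 0.00046435 * 26.236 = 0.012183 bar

0.012183 bar


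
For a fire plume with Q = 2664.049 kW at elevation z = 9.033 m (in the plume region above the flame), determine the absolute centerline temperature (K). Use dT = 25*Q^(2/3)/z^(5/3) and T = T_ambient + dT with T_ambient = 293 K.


Q^(2/3) = 192.17
z^(5/3) = 39.179
dT = 25 * 192.17 / 39.179 = 122.63 K
T = 293 + 122.63 = 415.63 K

415.63 K


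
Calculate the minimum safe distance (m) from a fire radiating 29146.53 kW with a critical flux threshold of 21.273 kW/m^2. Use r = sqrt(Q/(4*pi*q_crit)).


4*pi*q_crit = 267.32
Q/(4*pi*q_crit) = 109.03
r = sqrt(109.03) = 10.442 m

10.442 m


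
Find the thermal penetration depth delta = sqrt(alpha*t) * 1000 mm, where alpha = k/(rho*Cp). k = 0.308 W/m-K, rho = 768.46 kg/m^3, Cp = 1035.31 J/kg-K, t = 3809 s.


alpha = 0.308 / (768.46 * 1035.31) = 3.8713e-07 m^2/s
alpha * t = 0.0014746
delta = sqrt(0.0014746) * 1000 = 38.400 mm

38.400 mm


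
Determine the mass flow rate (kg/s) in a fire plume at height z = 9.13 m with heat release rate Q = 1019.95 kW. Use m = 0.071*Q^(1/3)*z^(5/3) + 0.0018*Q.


Q^(1/3) = 10.066
z^(5/3) = 39.883
First term = 0.071 * 10.066 * 39.883 = 28.504
Second term = 0.0018 * 1019.95 = 1.8359
m = 30.340 kg/s

30.340 kg/s


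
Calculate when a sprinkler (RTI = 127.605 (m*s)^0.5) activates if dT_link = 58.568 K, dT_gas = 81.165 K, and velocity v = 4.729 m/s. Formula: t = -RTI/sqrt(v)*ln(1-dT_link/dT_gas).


dT_link/dT_gas = 0.72159
ln(1 - 0.72159) = -1.2787
t = -127.605 / sqrt(4.729) * -1.2787 = 75.031 s

75.031 s


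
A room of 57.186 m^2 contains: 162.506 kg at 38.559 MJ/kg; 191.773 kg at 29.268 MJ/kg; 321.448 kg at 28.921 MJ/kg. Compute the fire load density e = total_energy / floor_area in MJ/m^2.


Total energy = 162.506*38.559 + 191.773*29.268 + 321.448*28.921
= 6266.069 + 5612.812 + 9296.598
= 21175.48 MJ
e = 21175.48 / 57.186 = 370.29 MJ/m^2

370.29 MJ/m^2


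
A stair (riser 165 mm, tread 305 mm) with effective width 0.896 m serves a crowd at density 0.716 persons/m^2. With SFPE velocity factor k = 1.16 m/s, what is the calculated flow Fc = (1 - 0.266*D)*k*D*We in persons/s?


1 - 0.266*D = 1 - 0.266*0.716 = 0.80954
Fs = 0.80954 * 1.16 * 0.716 = 0.67237 persons/(s*m)
Fc = 0.67237 * 0.896 = 0.60245 persons/s

0.60245 persons/s


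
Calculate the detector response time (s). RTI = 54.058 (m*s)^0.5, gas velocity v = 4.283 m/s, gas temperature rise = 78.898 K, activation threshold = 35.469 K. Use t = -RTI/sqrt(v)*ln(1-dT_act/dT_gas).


dT_act/dT_gas = 0.44956
ln(1 - 0.44956) = -0.59703
t = -54.058 / sqrt(4.283) * -0.59703 = 15.595 s

15.595 s


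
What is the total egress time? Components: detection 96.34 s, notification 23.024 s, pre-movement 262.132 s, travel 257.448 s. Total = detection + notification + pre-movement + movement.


Total = 96.34 + 23.024 + 262.132 + 257.448 = 638.944 s

638.944 s


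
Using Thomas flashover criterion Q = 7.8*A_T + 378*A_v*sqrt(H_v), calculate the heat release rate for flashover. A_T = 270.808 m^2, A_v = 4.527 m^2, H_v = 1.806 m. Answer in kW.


7.8*A_T = 2112.3
sqrt(H_v) = 1.3439
378*A_v*sqrt(H_v) = 2299.6
Q = 2112.3 + 2299.6 = 4411.9 kW

4411.9 kW
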